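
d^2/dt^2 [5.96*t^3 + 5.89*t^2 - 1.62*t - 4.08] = 35.76*t + 11.78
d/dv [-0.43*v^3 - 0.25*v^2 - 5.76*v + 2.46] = -1.29*v^2 - 0.5*v - 5.76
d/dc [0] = 0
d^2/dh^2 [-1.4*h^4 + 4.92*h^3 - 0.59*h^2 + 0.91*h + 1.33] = -16.8*h^2 + 29.52*h - 1.18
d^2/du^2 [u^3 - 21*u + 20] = 6*u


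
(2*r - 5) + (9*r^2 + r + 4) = 9*r^2 + 3*r - 1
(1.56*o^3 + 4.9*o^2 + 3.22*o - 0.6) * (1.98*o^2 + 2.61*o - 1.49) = 3.0888*o^5 + 13.7736*o^4 + 16.8402*o^3 - 0.0848000000000013*o^2 - 6.3638*o + 0.894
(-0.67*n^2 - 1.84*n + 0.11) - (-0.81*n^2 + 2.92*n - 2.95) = 0.14*n^2 - 4.76*n + 3.06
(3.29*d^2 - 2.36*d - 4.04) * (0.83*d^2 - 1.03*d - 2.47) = 2.7307*d^4 - 5.3475*d^3 - 9.0487*d^2 + 9.9904*d + 9.9788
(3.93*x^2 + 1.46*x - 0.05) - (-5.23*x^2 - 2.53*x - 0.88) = 9.16*x^2 + 3.99*x + 0.83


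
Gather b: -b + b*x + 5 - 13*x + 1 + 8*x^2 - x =b*(x - 1) + 8*x^2 - 14*x + 6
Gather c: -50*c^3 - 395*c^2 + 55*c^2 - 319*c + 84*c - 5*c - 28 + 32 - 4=-50*c^3 - 340*c^2 - 240*c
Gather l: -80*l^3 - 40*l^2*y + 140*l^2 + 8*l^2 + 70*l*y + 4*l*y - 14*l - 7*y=-80*l^3 + l^2*(148 - 40*y) + l*(74*y - 14) - 7*y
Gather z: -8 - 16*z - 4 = -16*z - 12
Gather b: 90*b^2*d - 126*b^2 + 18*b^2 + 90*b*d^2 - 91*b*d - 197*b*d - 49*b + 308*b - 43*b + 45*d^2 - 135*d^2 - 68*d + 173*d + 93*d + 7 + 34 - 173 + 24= b^2*(90*d - 108) + b*(90*d^2 - 288*d + 216) - 90*d^2 + 198*d - 108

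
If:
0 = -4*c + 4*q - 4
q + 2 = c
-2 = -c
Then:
No Solution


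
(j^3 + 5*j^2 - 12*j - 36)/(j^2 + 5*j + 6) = (j^2 + 3*j - 18)/(j + 3)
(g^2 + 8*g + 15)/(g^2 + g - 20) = (g + 3)/(g - 4)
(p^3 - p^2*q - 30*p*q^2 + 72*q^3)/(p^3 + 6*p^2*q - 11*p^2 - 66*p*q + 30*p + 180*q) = (p^2 - 7*p*q + 12*q^2)/(p^2 - 11*p + 30)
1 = 1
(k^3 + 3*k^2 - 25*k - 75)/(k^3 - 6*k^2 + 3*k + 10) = (k^2 + 8*k + 15)/(k^2 - k - 2)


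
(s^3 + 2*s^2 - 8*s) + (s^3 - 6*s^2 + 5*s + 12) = 2*s^3 - 4*s^2 - 3*s + 12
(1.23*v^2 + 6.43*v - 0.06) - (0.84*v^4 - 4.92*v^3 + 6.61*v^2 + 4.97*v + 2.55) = -0.84*v^4 + 4.92*v^3 - 5.38*v^2 + 1.46*v - 2.61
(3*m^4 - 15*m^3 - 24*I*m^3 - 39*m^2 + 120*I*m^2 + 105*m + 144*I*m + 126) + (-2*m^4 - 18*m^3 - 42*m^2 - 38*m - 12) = m^4 - 33*m^3 - 24*I*m^3 - 81*m^2 + 120*I*m^2 + 67*m + 144*I*m + 114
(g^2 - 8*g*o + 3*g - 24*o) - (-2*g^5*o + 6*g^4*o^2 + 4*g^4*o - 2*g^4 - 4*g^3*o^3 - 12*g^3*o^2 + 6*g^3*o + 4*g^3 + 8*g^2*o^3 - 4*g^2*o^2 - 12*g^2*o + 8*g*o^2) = 2*g^5*o - 6*g^4*o^2 - 4*g^4*o + 2*g^4 + 4*g^3*o^3 + 12*g^3*o^2 - 6*g^3*o - 4*g^3 - 8*g^2*o^3 + 4*g^2*o^2 + 12*g^2*o + g^2 - 8*g*o^2 - 8*g*o + 3*g - 24*o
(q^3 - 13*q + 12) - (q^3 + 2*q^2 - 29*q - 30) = -2*q^2 + 16*q + 42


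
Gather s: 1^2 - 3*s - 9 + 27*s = 24*s - 8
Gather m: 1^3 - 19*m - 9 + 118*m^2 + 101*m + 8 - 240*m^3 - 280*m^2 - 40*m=-240*m^3 - 162*m^2 + 42*m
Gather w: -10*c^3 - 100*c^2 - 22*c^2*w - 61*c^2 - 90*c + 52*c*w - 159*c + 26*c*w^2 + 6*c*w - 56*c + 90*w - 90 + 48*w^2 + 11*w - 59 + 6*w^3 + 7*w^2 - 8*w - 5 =-10*c^3 - 161*c^2 - 305*c + 6*w^3 + w^2*(26*c + 55) + w*(-22*c^2 + 58*c + 93) - 154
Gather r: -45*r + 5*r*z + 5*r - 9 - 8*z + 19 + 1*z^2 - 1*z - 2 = r*(5*z - 40) + z^2 - 9*z + 8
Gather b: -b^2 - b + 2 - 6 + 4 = -b^2 - b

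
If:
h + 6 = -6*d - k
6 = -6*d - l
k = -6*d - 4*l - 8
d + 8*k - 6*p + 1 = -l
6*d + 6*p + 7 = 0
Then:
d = -26/29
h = -14/29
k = -4/29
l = -18/29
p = -47/174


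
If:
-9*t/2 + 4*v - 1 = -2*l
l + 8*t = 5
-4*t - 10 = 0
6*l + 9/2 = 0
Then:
No Solution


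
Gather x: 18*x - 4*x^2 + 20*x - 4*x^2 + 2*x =-8*x^2 + 40*x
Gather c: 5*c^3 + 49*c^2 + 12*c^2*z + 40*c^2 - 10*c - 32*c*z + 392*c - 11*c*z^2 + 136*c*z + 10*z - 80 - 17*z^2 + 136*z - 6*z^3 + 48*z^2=5*c^3 + c^2*(12*z + 89) + c*(-11*z^2 + 104*z + 382) - 6*z^3 + 31*z^2 + 146*z - 80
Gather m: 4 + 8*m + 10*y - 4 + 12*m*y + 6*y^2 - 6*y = m*(12*y + 8) + 6*y^2 + 4*y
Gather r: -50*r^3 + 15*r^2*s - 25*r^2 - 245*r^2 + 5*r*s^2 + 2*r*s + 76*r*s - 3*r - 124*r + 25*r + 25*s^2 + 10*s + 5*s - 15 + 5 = -50*r^3 + r^2*(15*s - 270) + r*(5*s^2 + 78*s - 102) + 25*s^2 + 15*s - 10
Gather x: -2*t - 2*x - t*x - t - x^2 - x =-3*t - x^2 + x*(-t - 3)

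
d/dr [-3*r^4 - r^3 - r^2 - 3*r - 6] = -12*r^3 - 3*r^2 - 2*r - 3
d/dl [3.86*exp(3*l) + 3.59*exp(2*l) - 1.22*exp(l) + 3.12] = (11.58*exp(2*l) + 7.18*exp(l) - 1.22)*exp(l)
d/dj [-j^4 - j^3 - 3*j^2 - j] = -4*j^3 - 3*j^2 - 6*j - 1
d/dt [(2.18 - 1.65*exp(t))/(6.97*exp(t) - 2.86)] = -10.4756*exp(t)/(6.97*exp(t) - 2.86)^2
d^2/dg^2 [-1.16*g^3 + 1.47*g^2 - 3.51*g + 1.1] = 2.94 - 6.96*g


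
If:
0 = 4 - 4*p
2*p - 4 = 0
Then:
No Solution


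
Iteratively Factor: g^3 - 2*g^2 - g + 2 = (g - 2)*(g^2 - 1) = (g - 2)*(g - 1)*(g + 1)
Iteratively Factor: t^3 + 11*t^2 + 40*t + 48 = (t + 3)*(t^2 + 8*t + 16) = (t + 3)*(t + 4)*(t + 4)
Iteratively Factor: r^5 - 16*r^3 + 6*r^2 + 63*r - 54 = (r + 3)*(r^4 - 3*r^3 - 7*r^2 + 27*r - 18) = (r + 3)^2*(r^3 - 6*r^2 + 11*r - 6) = (r - 2)*(r + 3)^2*(r^2 - 4*r + 3) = (r - 2)*(r - 1)*(r + 3)^2*(r - 3)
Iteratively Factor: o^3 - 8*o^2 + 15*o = (o)*(o^2 - 8*o + 15) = o*(o - 5)*(o - 3)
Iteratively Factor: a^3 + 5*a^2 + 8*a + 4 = (a + 2)*(a^2 + 3*a + 2) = (a + 2)^2*(a + 1)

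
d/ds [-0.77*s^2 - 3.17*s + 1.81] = -1.54*s - 3.17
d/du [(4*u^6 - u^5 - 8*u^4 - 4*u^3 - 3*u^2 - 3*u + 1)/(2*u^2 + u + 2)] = (32*u^7 + 14*u^6 + 12*u^5 - 42*u^4 - 72*u^3 - 21*u^2 - 16*u - 7)/(4*u^4 + 4*u^3 + 9*u^2 + 4*u + 4)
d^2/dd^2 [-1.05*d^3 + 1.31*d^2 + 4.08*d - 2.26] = 2.62 - 6.3*d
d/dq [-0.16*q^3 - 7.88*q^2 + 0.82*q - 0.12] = -0.48*q^2 - 15.76*q + 0.82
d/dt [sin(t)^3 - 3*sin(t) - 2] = -3*cos(t)^3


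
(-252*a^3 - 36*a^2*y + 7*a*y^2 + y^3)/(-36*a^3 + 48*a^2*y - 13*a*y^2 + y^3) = (42*a^2 + 13*a*y + y^2)/(6*a^2 - 7*a*y + y^2)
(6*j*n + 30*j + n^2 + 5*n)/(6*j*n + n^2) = (n + 5)/n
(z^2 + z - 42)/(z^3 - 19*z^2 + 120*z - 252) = (z + 7)/(z^2 - 13*z + 42)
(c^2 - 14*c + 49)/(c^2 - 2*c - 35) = (c - 7)/(c + 5)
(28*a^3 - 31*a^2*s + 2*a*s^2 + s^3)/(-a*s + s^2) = -28*a^2/s + 3*a + s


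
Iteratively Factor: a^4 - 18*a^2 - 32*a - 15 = (a + 1)*(a^3 - a^2 - 17*a - 15) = (a + 1)^2*(a^2 - 2*a - 15) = (a - 5)*(a + 1)^2*(a + 3)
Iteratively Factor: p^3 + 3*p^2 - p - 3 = (p - 1)*(p^2 + 4*p + 3) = (p - 1)*(p + 1)*(p + 3)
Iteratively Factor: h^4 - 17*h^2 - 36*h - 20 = (h + 2)*(h^3 - 2*h^2 - 13*h - 10) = (h - 5)*(h + 2)*(h^2 + 3*h + 2) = (h - 5)*(h + 1)*(h + 2)*(h + 2)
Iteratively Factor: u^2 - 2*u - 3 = (u + 1)*(u - 3)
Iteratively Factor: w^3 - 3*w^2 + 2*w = (w - 2)*(w^2 - w) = (w - 2)*(w - 1)*(w)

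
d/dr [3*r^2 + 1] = 6*r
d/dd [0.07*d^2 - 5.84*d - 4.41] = 0.14*d - 5.84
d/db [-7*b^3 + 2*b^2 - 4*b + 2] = -21*b^2 + 4*b - 4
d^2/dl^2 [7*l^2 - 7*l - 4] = 14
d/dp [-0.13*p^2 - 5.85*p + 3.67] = -0.26*p - 5.85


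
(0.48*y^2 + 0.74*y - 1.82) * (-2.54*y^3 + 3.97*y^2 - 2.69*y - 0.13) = -1.2192*y^5 + 0.026*y^4 + 6.2694*y^3 - 9.2784*y^2 + 4.7996*y + 0.2366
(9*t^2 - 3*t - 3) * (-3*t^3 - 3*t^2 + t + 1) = -27*t^5 - 18*t^4 + 27*t^3 + 15*t^2 - 6*t - 3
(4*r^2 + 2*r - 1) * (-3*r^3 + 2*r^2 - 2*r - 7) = -12*r^5 + 2*r^4 - r^3 - 34*r^2 - 12*r + 7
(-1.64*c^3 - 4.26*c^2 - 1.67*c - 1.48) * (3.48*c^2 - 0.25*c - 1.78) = -5.7072*c^5 - 14.4148*c^4 - 1.8274*c^3 + 2.8499*c^2 + 3.3426*c + 2.6344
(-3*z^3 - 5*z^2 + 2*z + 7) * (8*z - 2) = -24*z^4 - 34*z^3 + 26*z^2 + 52*z - 14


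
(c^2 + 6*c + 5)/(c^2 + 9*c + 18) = (c^2 + 6*c + 5)/(c^2 + 9*c + 18)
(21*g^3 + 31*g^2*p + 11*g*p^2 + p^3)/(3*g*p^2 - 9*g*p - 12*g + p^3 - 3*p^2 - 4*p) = (7*g^2 + 8*g*p + p^2)/(p^2 - 3*p - 4)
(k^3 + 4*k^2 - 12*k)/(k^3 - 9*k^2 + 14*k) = (k + 6)/(k - 7)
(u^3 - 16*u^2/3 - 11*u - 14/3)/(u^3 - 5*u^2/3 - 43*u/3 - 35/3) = (3*u^2 - 19*u - 14)/(3*u^2 - 8*u - 35)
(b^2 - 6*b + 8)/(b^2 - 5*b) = (b^2 - 6*b + 8)/(b*(b - 5))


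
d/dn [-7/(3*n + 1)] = 21/(3*n + 1)^2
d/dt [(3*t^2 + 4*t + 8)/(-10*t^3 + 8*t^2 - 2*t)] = (15*t^4 + 40*t^3 + 101*t^2 - 64*t + 8)/(2*t^2*(25*t^4 - 40*t^3 + 26*t^2 - 8*t + 1))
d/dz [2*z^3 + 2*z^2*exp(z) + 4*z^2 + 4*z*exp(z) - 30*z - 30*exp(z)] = 2*z^2*exp(z) + 6*z^2 + 8*z*exp(z) + 8*z - 26*exp(z) - 30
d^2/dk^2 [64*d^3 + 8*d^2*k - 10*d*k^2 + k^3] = -20*d + 6*k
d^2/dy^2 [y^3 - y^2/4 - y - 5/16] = 6*y - 1/2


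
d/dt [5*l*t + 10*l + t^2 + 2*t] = 5*l + 2*t + 2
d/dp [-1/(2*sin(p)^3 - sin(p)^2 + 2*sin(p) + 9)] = 2*(3*sin(p)^2 - sin(p) + 1)*cos(p)/(2*sin(p)^3 - sin(p)^2 + 2*sin(p) + 9)^2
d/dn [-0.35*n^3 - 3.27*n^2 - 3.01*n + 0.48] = -1.05*n^2 - 6.54*n - 3.01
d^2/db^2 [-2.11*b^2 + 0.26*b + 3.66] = -4.22000000000000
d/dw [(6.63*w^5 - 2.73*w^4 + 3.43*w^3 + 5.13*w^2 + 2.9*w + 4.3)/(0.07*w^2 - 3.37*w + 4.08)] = (1.3923*w^6 - 89.7546*w^5 + 163.0924*w^4 - 67.6718*w^3 + 24.4921*w^2 + 41.2588*w + 26.323)/(0.0049*w^4 - 0.4718*w^3 + 11.9281*w^2 - 27.4992*w + 16.6464)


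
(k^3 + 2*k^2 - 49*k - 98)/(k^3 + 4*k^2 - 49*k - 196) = (k + 2)/(k + 4)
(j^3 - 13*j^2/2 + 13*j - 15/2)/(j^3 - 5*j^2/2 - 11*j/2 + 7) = (2*j^2 - 11*j + 15)/(2*j^2 - 3*j - 14)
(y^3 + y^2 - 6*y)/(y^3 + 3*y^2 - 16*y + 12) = y*(y + 3)/(y^2 + 5*y - 6)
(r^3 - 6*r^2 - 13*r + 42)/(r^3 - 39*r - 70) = (r^2 + r - 6)/(r^2 + 7*r + 10)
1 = 1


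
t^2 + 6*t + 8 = (t + 2)*(t + 4)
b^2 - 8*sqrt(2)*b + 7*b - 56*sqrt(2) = (b + 7)*(b - 8*sqrt(2))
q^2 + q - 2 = (q - 1)*(q + 2)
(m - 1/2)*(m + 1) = m^2 + m/2 - 1/2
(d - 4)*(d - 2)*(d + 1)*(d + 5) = d^4 - 23*d^2 + 18*d + 40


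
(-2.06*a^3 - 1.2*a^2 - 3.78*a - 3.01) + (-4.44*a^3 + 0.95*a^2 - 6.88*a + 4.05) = -6.5*a^3 - 0.25*a^2 - 10.66*a + 1.04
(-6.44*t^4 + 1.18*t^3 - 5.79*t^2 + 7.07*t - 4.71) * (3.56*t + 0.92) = -22.9264*t^5 - 1.724*t^4 - 19.5268*t^3 + 19.8424*t^2 - 10.2632*t - 4.3332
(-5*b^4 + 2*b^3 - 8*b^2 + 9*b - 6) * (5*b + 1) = -25*b^5 + 5*b^4 - 38*b^3 + 37*b^2 - 21*b - 6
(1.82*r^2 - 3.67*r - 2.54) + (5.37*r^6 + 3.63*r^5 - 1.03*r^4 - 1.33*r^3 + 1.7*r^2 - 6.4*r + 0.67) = 5.37*r^6 + 3.63*r^5 - 1.03*r^4 - 1.33*r^3 + 3.52*r^2 - 10.07*r - 1.87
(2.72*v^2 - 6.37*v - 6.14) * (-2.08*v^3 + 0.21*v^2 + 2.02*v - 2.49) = -5.6576*v^5 + 13.8208*v^4 + 16.9279*v^3 - 20.9296*v^2 + 3.4585*v + 15.2886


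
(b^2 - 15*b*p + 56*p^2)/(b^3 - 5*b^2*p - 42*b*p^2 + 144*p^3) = (-b + 7*p)/(-b^2 - 3*b*p + 18*p^2)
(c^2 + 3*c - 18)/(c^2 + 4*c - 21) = (c + 6)/(c + 7)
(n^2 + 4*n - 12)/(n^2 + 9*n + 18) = (n - 2)/(n + 3)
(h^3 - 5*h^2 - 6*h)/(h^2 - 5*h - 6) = h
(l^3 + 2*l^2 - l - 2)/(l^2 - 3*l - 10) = (l^2 - 1)/(l - 5)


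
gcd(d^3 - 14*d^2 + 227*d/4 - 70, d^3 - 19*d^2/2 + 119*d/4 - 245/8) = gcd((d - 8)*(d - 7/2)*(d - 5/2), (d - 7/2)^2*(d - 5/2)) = d^2 - 6*d + 35/4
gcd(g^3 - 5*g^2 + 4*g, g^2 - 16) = g - 4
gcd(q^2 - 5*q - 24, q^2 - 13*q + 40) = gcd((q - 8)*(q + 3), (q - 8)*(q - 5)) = q - 8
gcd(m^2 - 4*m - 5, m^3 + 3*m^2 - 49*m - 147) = 1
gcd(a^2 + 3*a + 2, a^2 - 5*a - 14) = a + 2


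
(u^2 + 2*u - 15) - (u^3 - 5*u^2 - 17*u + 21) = -u^3 + 6*u^2 + 19*u - 36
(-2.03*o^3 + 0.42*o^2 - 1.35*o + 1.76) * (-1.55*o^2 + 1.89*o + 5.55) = 3.1465*o^5 - 4.4877*o^4 - 8.3802*o^3 - 2.9485*o^2 - 4.1661*o + 9.768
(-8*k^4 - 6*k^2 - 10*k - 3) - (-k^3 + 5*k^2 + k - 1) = -8*k^4 + k^3 - 11*k^2 - 11*k - 2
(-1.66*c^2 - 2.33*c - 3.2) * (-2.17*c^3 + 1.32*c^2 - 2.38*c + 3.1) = 3.6022*c^5 + 2.8649*c^4 + 7.8192*c^3 - 3.8246*c^2 + 0.392999999999999*c - 9.92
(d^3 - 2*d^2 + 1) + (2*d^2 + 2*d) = d^3 + 2*d + 1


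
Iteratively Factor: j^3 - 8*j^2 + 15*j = (j)*(j^2 - 8*j + 15) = j*(j - 5)*(j - 3)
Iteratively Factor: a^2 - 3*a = (a)*(a - 3)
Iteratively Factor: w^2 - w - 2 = (w - 2)*(w + 1)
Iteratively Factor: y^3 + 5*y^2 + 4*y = (y)*(y^2 + 5*y + 4) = y*(y + 1)*(y + 4)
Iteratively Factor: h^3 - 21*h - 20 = (h - 5)*(h^2 + 5*h + 4) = (h - 5)*(h + 4)*(h + 1)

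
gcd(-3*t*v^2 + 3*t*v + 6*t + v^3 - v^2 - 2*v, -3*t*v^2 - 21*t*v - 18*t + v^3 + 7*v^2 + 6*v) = 3*t*v + 3*t - v^2 - v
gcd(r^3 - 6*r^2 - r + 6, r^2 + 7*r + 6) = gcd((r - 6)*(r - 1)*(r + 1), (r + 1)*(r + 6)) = r + 1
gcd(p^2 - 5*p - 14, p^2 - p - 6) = p + 2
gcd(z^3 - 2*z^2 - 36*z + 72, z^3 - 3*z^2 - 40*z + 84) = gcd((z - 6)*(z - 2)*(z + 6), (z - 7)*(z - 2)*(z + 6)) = z^2 + 4*z - 12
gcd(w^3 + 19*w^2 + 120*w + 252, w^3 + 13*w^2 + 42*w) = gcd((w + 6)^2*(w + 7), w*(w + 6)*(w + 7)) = w^2 + 13*w + 42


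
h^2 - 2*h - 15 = (h - 5)*(h + 3)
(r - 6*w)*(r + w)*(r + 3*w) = r^3 - 2*r^2*w - 21*r*w^2 - 18*w^3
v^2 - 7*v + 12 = (v - 4)*(v - 3)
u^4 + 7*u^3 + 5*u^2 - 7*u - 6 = (u - 1)*(u + 1)^2*(u + 6)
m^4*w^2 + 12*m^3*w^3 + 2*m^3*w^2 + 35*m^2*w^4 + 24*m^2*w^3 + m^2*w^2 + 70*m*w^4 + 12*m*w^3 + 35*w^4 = (m + 5*w)*(m + 7*w)*(m*w + w)^2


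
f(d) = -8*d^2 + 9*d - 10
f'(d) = 9 - 16*d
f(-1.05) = -28.27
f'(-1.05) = 25.80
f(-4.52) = -214.12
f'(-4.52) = 81.32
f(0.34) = -7.86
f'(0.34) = 3.56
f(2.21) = -29.18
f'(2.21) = -26.36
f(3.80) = -91.32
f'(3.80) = -51.80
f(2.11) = -26.63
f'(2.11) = -24.76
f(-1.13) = -30.39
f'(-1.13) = 27.08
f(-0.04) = -10.37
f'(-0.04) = 9.64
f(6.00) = -244.00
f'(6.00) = -87.00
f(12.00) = -1054.00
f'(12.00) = -183.00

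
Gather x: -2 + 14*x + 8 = 14*x + 6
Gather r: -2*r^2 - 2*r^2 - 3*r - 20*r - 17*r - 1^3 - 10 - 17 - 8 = -4*r^2 - 40*r - 36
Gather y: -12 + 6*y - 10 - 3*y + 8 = 3*y - 14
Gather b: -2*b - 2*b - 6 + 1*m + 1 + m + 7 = -4*b + 2*m + 2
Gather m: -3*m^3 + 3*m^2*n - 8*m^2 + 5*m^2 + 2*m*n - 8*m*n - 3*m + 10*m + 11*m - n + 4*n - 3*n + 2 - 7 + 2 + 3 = -3*m^3 + m^2*(3*n - 3) + m*(18 - 6*n)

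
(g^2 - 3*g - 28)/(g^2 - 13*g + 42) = (g + 4)/(g - 6)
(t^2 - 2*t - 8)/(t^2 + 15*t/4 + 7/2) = 4*(t - 4)/(4*t + 7)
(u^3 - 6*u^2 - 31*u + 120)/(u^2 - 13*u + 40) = (u^2 + 2*u - 15)/(u - 5)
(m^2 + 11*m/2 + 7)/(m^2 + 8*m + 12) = (m + 7/2)/(m + 6)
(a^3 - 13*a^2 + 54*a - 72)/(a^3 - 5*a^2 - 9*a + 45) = (a^2 - 10*a + 24)/(a^2 - 2*a - 15)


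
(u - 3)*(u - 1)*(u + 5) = u^3 + u^2 - 17*u + 15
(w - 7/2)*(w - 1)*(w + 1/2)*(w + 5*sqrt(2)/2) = w^4 - 4*w^3 + 5*sqrt(2)*w^3/2 - 10*sqrt(2)*w^2 + 5*w^2/4 + 7*w/4 + 25*sqrt(2)*w/8 + 35*sqrt(2)/8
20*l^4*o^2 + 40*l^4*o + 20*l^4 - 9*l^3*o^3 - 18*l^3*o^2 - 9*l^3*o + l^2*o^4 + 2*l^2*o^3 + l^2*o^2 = (-5*l + o)*(-4*l + o)*(l*o + l)^2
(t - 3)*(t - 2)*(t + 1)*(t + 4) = t^4 - 15*t^2 + 10*t + 24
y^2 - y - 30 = (y - 6)*(y + 5)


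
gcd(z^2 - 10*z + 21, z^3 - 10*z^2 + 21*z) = z^2 - 10*z + 21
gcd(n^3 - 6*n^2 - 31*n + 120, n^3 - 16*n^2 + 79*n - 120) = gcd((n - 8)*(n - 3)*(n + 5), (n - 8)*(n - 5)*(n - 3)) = n^2 - 11*n + 24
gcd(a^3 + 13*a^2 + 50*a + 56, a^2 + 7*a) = a + 7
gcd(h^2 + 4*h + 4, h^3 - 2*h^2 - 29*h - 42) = h + 2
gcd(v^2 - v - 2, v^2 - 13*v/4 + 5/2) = v - 2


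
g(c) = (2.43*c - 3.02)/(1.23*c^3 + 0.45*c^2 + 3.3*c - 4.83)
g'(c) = (2.43*c - 3.02)*(-3.69*c^2 - 0.9*c - 3.3)/(1.23*c^3 + 0.45*c^2 + 3.3*c - 4.83)^2 + 2.43/(1.23*c^3 + 0.45*c^2 + 3.3*c - 4.83) = (-5.9778*c^3 + 10.0503*c^2 + 2.718*c - 1.7709)/(1.5129*c^6 + 1.107*c^5 + 8.3205*c^4 - 8.9118*c^3 + 6.543*c^2 - 31.878*c + 23.3289)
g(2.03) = 0.14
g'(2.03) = -0.02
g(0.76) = 0.77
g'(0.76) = 1.50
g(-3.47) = 0.18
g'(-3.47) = 0.09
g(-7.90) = 0.04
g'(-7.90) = 0.01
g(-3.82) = 0.15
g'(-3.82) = 0.07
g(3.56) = 0.08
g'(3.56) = -0.03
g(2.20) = 0.13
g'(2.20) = -0.03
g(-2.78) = 0.26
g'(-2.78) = 0.14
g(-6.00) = 0.06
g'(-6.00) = 0.02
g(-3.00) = 0.23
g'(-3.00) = 0.13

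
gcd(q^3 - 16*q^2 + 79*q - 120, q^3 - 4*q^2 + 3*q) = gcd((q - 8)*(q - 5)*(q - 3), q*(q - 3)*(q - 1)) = q - 3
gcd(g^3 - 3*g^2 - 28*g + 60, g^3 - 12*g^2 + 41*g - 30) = g - 6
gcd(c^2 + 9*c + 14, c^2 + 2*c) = c + 2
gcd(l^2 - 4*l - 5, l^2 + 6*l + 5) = l + 1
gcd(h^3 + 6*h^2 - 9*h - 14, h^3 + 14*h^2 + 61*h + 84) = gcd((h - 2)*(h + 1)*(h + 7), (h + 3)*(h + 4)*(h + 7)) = h + 7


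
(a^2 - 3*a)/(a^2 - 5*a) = (a - 3)/(a - 5)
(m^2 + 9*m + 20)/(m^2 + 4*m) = (m + 5)/m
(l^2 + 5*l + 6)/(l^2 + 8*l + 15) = (l + 2)/(l + 5)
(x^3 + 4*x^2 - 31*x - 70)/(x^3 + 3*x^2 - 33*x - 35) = (x + 2)/(x + 1)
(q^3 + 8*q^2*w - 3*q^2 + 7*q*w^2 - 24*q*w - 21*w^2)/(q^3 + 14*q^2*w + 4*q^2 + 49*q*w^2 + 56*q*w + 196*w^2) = (q^2 + q*w - 3*q - 3*w)/(q^2 + 7*q*w + 4*q + 28*w)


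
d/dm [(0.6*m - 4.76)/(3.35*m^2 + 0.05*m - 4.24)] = (-2.01*m^2 + 31.892*m - 2.306)/(11.2225*m^4 + 0.335*m^3 - 28.4055*m^2 - 0.424*m + 17.9776)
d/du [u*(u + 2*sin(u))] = 2*u*cos(u) + 2*u + 2*sin(u)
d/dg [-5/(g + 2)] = 5/(g + 2)^2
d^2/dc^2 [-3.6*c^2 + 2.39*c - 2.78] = -7.20000000000000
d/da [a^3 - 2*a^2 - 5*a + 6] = 3*a^2 - 4*a - 5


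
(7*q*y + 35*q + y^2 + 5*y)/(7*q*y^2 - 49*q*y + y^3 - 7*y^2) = (y + 5)/(y*(y - 7))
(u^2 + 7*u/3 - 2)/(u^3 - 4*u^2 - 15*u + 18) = (u - 2/3)/(u^2 - 7*u + 6)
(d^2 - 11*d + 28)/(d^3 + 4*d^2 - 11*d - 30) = (d^2 - 11*d + 28)/(d^3 + 4*d^2 - 11*d - 30)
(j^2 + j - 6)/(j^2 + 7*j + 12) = (j - 2)/(j + 4)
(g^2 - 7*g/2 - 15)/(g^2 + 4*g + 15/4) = 2*(g - 6)/(2*g + 3)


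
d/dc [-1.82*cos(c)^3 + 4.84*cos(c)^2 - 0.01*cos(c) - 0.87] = (5.46*cos(c)^2 - 9.68*cos(c) + 0.01)*sin(c)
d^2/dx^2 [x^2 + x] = 2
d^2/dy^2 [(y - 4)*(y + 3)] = 2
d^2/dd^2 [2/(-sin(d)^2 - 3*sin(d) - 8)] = 2*(4*sin(d)^4 + 9*sin(d)^3 - 29*sin(d)^2 - 42*sin(d) - 2)/(sin(d)^2 + 3*sin(d) + 8)^3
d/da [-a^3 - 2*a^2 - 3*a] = -3*a^2 - 4*a - 3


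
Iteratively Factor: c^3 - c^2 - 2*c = (c)*(c^2 - c - 2) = c*(c - 2)*(c + 1)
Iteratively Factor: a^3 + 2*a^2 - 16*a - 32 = (a + 4)*(a^2 - 2*a - 8) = (a - 4)*(a + 4)*(a + 2)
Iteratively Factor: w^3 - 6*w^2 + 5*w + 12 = (w + 1)*(w^2 - 7*w + 12) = (w - 3)*(w + 1)*(w - 4)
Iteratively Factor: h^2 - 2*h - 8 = (h + 2)*(h - 4)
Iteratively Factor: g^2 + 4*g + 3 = (g + 1)*(g + 3)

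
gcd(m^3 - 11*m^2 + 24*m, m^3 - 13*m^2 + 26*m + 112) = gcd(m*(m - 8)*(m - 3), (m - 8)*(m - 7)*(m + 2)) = m - 8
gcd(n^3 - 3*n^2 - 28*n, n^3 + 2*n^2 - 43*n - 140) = n^2 - 3*n - 28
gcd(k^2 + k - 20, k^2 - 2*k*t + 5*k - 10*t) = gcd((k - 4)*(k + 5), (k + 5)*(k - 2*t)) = k + 5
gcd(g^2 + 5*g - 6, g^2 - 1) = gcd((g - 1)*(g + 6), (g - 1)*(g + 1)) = g - 1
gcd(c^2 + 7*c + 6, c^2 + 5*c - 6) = c + 6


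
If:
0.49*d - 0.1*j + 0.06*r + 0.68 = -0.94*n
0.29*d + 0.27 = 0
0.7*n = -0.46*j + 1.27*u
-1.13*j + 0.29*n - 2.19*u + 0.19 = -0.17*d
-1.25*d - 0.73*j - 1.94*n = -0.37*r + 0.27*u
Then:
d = -0.93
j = 0.03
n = -0.03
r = -3.24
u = -0.00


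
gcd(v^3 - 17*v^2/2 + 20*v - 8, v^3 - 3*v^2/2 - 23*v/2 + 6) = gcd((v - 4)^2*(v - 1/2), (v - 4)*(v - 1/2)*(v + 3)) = v^2 - 9*v/2 + 2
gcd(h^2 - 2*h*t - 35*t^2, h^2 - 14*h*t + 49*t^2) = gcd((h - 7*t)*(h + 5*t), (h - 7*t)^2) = -h + 7*t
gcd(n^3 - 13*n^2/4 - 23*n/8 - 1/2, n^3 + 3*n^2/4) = 1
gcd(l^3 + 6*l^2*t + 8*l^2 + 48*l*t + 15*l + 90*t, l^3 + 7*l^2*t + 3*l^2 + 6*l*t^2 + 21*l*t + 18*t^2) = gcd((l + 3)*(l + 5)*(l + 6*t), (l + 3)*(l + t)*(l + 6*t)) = l^2 + 6*l*t + 3*l + 18*t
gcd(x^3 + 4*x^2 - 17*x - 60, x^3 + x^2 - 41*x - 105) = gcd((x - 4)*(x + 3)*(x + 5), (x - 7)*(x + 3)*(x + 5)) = x^2 + 8*x + 15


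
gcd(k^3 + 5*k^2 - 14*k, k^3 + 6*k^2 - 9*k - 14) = k^2 + 5*k - 14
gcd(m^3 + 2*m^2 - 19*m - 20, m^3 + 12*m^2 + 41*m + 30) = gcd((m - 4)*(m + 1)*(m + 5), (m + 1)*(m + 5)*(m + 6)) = m^2 + 6*m + 5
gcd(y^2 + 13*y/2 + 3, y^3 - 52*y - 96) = y + 6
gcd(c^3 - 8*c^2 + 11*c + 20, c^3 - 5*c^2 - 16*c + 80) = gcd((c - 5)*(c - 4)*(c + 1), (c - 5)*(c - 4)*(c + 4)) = c^2 - 9*c + 20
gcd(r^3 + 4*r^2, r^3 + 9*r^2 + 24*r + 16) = r + 4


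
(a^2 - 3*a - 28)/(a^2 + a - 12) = (a - 7)/(a - 3)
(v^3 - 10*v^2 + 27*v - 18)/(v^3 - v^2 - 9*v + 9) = (v - 6)/(v + 3)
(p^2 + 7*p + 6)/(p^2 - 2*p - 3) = (p + 6)/(p - 3)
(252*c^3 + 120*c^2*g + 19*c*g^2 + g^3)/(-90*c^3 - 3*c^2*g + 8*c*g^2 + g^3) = (-42*c^2 - 13*c*g - g^2)/(15*c^2 - 2*c*g - g^2)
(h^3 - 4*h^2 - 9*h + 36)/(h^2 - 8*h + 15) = (h^2 - h - 12)/(h - 5)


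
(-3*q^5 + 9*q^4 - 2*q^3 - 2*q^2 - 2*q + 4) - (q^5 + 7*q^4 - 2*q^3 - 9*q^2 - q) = -4*q^5 + 2*q^4 + 7*q^2 - q + 4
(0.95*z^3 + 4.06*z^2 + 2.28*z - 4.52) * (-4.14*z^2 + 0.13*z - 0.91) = -3.933*z^5 - 16.6849*z^4 - 9.7759*z^3 + 15.3146*z^2 - 2.6624*z + 4.1132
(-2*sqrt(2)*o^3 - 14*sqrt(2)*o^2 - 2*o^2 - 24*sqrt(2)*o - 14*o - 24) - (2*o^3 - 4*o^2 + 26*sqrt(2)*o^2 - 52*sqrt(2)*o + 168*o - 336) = -2*sqrt(2)*o^3 - 2*o^3 - 40*sqrt(2)*o^2 + 2*o^2 - 182*o + 28*sqrt(2)*o + 312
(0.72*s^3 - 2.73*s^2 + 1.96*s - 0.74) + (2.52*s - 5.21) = 0.72*s^3 - 2.73*s^2 + 4.48*s - 5.95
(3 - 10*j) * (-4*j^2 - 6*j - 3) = 40*j^3 + 48*j^2 + 12*j - 9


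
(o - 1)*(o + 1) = o^2 - 1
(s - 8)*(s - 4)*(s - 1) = s^3 - 13*s^2 + 44*s - 32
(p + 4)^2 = p^2 + 8*p + 16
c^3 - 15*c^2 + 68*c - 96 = (c - 8)*(c - 4)*(c - 3)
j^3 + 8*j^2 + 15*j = j*(j + 3)*(j + 5)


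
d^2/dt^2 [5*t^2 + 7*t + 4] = 10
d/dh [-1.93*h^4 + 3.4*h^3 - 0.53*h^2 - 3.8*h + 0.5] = -7.72*h^3 + 10.2*h^2 - 1.06*h - 3.8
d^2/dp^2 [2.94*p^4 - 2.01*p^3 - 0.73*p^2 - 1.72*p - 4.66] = 35.28*p^2 - 12.06*p - 1.46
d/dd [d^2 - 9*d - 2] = 2*d - 9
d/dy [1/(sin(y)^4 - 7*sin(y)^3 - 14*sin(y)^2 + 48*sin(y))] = (-4*sin(y)^3 + 21*sin(y)^2 + 28*sin(y) - 48)*cos(y)/((sin(y)^3 - 7*sin(y)^2 - 14*sin(y) + 48)^2*sin(y)^2)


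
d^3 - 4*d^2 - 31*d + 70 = (d - 7)*(d - 2)*(d + 5)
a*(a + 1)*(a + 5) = a^3 + 6*a^2 + 5*a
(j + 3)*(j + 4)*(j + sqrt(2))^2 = j^4 + 2*sqrt(2)*j^3 + 7*j^3 + 14*j^2 + 14*sqrt(2)*j^2 + 14*j + 24*sqrt(2)*j + 24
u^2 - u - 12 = (u - 4)*(u + 3)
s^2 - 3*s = s*(s - 3)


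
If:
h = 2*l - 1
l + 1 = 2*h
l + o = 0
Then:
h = 1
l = 1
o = -1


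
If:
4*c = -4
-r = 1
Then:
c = -1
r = -1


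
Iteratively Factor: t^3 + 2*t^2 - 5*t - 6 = (t + 1)*(t^2 + t - 6) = (t - 2)*(t + 1)*(t + 3)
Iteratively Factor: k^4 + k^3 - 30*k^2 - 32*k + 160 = (k + 4)*(k^3 - 3*k^2 - 18*k + 40) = (k - 5)*(k + 4)*(k^2 + 2*k - 8) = (k - 5)*(k + 4)^2*(k - 2)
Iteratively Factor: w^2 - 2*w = (w)*(w - 2)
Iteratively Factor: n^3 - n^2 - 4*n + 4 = (n - 1)*(n^2 - 4) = (n - 1)*(n + 2)*(n - 2)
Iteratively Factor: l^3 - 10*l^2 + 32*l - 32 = (l - 4)*(l^2 - 6*l + 8) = (l - 4)^2*(l - 2)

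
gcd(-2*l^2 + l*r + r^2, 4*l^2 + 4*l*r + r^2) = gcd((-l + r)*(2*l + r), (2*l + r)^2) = 2*l + r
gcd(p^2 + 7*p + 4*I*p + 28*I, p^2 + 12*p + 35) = p + 7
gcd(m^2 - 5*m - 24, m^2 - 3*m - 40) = m - 8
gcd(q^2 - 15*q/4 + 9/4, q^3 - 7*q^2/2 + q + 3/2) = q - 3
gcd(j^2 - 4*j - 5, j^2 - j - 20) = j - 5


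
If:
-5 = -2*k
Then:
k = 5/2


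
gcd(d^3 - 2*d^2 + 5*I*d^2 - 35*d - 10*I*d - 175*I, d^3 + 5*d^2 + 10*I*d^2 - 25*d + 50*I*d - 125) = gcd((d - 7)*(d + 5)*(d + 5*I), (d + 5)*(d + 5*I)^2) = d^2 + d*(5 + 5*I) + 25*I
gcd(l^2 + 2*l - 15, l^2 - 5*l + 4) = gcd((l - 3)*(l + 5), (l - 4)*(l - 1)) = 1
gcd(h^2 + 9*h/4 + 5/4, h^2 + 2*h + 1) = h + 1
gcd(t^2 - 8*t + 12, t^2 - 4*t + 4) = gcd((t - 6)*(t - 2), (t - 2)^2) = t - 2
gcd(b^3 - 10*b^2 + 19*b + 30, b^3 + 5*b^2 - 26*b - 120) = b - 5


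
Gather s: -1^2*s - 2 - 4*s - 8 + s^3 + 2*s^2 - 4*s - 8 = s^3 + 2*s^2 - 9*s - 18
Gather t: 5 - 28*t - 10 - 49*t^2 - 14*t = -49*t^2 - 42*t - 5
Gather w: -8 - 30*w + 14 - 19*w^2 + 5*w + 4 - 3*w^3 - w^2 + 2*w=-3*w^3 - 20*w^2 - 23*w + 10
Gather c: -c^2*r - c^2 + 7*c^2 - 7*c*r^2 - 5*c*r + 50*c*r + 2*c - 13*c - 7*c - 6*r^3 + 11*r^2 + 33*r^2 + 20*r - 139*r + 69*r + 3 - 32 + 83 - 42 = c^2*(6 - r) + c*(-7*r^2 + 45*r - 18) - 6*r^3 + 44*r^2 - 50*r + 12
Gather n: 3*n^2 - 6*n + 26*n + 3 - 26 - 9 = 3*n^2 + 20*n - 32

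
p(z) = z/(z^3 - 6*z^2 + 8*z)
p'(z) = z*(-3*z^2 + 12*z - 8)/(z^3 - 6*z^2 + 8*z)^2 + 1/(z^3 - 6*z^2 + 8*z) = 2*(3 - z)/(z^2 - 6*z + 8)^2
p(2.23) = -2.46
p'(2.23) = 9.29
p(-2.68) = 0.03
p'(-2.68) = 0.01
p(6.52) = 0.09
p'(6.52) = -0.05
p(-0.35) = 0.10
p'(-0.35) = 0.06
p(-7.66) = 0.01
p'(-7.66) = 0.00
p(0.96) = 0.32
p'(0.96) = 0.41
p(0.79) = 0.26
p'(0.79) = 0.29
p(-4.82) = 0.02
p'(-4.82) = 0.00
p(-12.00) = 0.00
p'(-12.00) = 0.00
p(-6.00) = 0.01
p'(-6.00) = 0.00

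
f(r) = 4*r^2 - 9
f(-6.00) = 135.00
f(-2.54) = 16.81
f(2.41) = 14.23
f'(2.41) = 19.28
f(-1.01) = -4.92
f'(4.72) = 37.76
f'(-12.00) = -96.00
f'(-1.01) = -8.08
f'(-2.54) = -20.32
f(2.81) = 22.58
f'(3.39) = 27.12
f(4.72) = 80.11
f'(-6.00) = -48.00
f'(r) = 8*r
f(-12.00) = 567.00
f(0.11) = -8.95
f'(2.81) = 22.48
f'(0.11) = 0.88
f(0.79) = -6.50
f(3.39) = 36.97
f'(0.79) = 6.32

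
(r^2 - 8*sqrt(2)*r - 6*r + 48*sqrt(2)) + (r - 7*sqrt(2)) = r^2 - 8*sqrt(2)*r - 5*r + 41*sqrt(2)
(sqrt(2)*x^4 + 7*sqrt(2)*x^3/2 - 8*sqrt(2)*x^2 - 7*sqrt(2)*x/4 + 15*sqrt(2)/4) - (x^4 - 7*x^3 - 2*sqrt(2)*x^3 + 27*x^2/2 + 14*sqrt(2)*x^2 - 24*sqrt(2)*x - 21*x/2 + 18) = -x^4 + sqrt(2)*x^4 + 7*x^3 + 11*sqrt(2)*x^3/2 - 22*sqrt(2)*x^2 - 27*x^2/2 + 21*x/2 + 89*sqrt(2)*x/4 - 18 + 15*sqrt(2)/4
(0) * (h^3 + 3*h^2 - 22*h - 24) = 0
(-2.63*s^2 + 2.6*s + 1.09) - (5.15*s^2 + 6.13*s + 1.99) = -7.78*s^2 - 3.53*s - 0.9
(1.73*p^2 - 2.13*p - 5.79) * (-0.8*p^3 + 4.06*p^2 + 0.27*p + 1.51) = -1.384*p^5 + 8.7278*p^4 - 3.5487*p^3 - 21.4702*p^2 - 4.7796*p - 8.7429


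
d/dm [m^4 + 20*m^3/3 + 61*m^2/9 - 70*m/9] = 4*m^3 + 20*m^2 + 122*m/9 - 70/9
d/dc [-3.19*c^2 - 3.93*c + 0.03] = -6.38*c - 3.93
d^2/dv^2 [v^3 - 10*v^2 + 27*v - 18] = 6*v - 20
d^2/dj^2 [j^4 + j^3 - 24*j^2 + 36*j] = 12*j^2 + 6*j - 48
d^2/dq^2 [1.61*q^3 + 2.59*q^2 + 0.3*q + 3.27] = 9.66*q + 5.18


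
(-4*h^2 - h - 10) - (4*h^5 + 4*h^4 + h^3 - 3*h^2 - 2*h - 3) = -4*h^5 - 4*h^4 - h^3 - h^2 + h - 7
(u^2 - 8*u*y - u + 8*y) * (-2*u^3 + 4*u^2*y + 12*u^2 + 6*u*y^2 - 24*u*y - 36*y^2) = -2*u^5 + 20*u^4*y + 14*u^4 - 26*u^3*y^2 - 140*u^3*y - 12*u^3 - 48*u^2*y^3 + 182*u^2*y^2 + 120*u^2*y + 336*u*y^3 - 156*u*y^2 - 288*y^3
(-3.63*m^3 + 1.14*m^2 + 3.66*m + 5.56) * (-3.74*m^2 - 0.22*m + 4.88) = 13.5762*m^5 - 3.465*m^4 - 31.6536*m^3 - 16.0364*m^2 + 16.6376*m + 27.1328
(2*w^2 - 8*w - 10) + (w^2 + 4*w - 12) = 3*w^2 - 4*w - 22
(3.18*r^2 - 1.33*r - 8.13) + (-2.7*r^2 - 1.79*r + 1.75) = 0.48*r^2 - 3.12*r - 6.38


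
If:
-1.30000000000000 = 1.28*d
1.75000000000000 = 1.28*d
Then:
No Solution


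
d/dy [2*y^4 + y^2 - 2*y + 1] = 8*y^3 + 2*y - 2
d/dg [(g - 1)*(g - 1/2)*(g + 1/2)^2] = 4*g^3 - 3*g^2/2 - 3*g/2 + 1/8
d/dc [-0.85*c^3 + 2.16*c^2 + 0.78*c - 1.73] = -2.55*c^2 + 4.32*c + 0.78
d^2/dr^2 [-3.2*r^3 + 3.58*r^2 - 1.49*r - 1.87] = 7.16 - 19.2*r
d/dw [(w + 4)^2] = 2*w + 8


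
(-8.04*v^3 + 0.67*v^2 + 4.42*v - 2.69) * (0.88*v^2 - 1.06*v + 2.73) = -7.0752*v^5 + 9.112*v^4 - 18.7698*v^3 - 5.2233*v^2 + 14.918*v - 7.3437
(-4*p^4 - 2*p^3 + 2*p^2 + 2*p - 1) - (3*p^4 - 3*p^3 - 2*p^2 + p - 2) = -7*p^4 + p^3 + 4*p^2 + p + 1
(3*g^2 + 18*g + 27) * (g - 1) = 3*g^3 + 15*g^2 + 9*g - 27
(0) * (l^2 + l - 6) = 0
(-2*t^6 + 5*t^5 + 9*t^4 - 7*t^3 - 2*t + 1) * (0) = 0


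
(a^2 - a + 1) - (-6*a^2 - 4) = 7*a^2 - a + 5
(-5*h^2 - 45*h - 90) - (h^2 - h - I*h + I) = -6*h^2 - 44*h + I*h - 90 - I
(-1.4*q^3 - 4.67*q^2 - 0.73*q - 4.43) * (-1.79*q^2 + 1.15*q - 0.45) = 2.506*q^5 + 6.7493*q^4 - 3.4338*q^3 + 9.1917*q^2 - 4.766*q + 1.9935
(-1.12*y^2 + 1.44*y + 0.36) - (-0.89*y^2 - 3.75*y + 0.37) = -0.23*y^2 + 5.19*y - 0.01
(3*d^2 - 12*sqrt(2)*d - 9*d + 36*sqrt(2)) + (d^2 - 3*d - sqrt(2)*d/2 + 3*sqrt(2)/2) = 4*d^2 - 25*sqrt(2)*d/2 - 12*d + 75*sqrt(2)/2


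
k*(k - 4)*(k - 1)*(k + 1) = k^4 - 4*k^3 - k^2 + 4*k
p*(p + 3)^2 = p^3 + 6*p^2 + 9*p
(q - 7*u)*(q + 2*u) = q^2 - 5*q*u - 14*u^2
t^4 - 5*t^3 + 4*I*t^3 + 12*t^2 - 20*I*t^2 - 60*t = t*(t - 5)*(t - 2*I)*(t + 6*I)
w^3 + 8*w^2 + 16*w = w*(w + 4)^2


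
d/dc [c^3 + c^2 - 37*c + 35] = 3*c^2 + 2*c - 37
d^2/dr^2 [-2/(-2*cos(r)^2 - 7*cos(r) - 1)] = 2*(-16*sin(r)^4 + 49*sin(r)^2 + 119*cos(r)/2 - 21*cos(3*r)/2 + 61)/(-2*sin(r)^2 + 7*cos(r) + 3)^3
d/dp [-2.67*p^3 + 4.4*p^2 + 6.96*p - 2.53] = -8.01*p^2 + 8.8*p + 6.96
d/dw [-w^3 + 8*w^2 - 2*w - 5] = -3*w^2 + 16*w - 2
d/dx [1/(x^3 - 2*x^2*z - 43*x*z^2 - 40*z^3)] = (-3*x^2 + 4*x*z + 43*z^2)/(-x^3 + 2*x^2*z + 43*x*z^2 + 40*z^3)^2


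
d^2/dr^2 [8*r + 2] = 0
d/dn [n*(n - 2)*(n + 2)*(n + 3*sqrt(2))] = 4*n^3 + 9*sqrt(2)*n^2 - 8*n - 12*sqrt(2)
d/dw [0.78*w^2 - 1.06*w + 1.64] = 1.56*w - 1.06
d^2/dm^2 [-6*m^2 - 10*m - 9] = -12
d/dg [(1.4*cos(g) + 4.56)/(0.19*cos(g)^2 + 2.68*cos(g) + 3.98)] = (0.266*cos(g)^2 + 1.7328*cos(g) + 6.6488)*sin(g)/(0.0361*cos(g)^4 + 1.0184*cos(g)^3 + 8.6948*cos(g)^2 + 21.3328*cos(g) + 15.8404)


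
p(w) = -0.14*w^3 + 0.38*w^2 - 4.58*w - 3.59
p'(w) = -0.42*w^2 + 0.76*w - 4.58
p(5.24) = -37.30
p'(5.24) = -12.13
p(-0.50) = -1.19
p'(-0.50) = -5.06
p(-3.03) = 17.67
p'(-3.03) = -10.74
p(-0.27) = -2.32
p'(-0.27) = -4.82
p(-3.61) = 24.48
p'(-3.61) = -12.80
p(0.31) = -4.98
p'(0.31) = -4.38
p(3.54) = -21.25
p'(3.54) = -7.15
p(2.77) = -16.34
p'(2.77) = -5.70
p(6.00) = -47.63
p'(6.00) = -15.14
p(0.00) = -3.59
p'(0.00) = -4.58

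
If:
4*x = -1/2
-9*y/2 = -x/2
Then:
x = -1/8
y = -1/72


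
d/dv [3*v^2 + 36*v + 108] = 6*v + 36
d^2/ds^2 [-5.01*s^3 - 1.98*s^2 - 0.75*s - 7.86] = -30.06*s - 3.96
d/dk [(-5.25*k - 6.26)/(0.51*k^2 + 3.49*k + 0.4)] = (2.6775*k^2 + 6.3852*k + 19.7474)/(0.2601*k^4 + 3.5598*k^3 + 12.5881*k^2 + 2.792*k + 0.16)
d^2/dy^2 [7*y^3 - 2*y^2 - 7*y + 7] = 42*y - 4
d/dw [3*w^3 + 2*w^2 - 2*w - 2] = 9*w^2 + 4*w - 2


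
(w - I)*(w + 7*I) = w^2 + 6*I*w + 7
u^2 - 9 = (u - 3)*(u + 3)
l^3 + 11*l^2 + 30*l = l*(l + 5)*(l + 6)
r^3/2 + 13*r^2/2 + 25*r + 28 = (r/2 + 1)*(r + 4)*(r + 7)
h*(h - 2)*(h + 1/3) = h^3 - 5*h^2/3 - 2*h/3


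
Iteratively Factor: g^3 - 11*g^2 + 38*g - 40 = (g - 4)*(g^2 - 7*g + 10) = (g - 4)*(g - 2)*(g - 5)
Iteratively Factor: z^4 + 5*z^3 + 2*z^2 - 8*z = (z + 4)*(z^3 + z^2 - 2*z) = (z + 2)*(z + 4)*(z^2 - z) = z*(z + 2)*(z + 4)*(z - 1)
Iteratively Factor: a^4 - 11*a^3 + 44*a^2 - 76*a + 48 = (a - 3)*(a^3 - 8*a^2 + 20*a - 16) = (a - 3)*(a - 2)*(a^2 - 6*a + 8) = (a - 4)*(a - 3)*(a - 2)*(a - 2)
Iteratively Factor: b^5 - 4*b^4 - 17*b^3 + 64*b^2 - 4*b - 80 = (b - 5)*(b^4 + b^3 - 12*b^2 + 4*b + 16) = (b - 5)*(b + 4)*(b^3 - 3*b^2 + 4) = (b - 5)*(b - 2)*(b + 4)*(b^2 - b - 2) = (b - 5)*(b - 2)^2*(b + 4)*(b + 1)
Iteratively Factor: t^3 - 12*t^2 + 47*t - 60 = (t - 3)*(t^2 - 9*t + 20) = (t - 4)*(t - 3)*(t - 5)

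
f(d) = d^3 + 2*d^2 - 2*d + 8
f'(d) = 3*d^2 + 4*d - 2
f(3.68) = 77.56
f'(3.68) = 53.35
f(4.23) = 111.01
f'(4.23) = 68.60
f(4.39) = 122.37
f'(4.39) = 73.38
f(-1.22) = 11.60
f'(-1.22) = -2.41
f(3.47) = 66.92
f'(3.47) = 48.00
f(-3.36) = -0.63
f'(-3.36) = 18.43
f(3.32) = 60.00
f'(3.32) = 44.35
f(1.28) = 10.81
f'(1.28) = 8.04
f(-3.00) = 5.00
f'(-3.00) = 13.00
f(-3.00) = 5.00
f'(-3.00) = 13.00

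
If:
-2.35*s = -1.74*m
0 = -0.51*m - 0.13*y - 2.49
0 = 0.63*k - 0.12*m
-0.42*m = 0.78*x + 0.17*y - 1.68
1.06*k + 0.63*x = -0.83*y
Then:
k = -0.79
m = -4.17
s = -3.09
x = 5.01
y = -2.79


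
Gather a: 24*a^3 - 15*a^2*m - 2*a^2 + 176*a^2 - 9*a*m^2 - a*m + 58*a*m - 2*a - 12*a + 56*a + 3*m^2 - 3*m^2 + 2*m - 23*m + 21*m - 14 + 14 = 24*a^3 + a^2*(174 - 15*m) + a*(-9*m^2 + 57*m + 42)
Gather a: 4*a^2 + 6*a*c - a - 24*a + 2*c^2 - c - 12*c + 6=4*a^2 + a*(6*c - 25) + 2*c^2 - 13*c + 6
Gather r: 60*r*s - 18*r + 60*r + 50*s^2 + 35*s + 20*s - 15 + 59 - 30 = r*(60*s + 42) + 50*s^2 + 55*s + 14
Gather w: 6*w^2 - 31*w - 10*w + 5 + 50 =6*w^2 - 41*w + 55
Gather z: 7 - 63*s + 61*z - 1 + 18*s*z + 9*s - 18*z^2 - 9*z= -54*s - 18*z^2 + z*(18*s + 52) + 6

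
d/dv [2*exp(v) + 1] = 2*exp(v)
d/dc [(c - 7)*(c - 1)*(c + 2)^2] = 4*c^3 - 12*c^2 - 42*c - 4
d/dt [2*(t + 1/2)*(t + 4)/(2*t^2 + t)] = -4/t^2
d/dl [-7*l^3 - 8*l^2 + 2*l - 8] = -21*l^2 - 16*l + 2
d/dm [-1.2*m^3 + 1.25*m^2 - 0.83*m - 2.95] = -3.6*m^2 + 2.5*m - 0.83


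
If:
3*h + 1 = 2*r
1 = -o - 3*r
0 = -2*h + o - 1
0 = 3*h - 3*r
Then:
No Solution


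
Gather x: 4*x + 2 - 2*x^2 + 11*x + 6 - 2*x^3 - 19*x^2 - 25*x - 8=-2*x^3 - 21*x^2 - 10*x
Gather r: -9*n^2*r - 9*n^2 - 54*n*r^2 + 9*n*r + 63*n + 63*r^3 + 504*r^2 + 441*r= -9*n^2 + 63*n + 63*r^3 + r^2*(504 - 54*n) + r*(-9*n^2 + 9*n + 441)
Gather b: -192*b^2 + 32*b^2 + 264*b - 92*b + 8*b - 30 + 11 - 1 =-160*b^2 + 180*b - 20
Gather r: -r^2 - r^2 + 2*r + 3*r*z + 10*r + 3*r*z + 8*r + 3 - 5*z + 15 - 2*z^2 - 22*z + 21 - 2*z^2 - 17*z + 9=-2*r^2 + r*(6*z + 20) - 4*z^2 - 44*z + 48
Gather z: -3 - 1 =-4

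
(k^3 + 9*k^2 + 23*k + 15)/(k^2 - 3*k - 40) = (k^2 + 4*k + 3)/(k - 8)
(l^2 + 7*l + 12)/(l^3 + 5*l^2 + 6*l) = (l + 4)/(l*(l + 2))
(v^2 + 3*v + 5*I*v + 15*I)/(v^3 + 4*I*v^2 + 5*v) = (v + 3)/(v*(v - I))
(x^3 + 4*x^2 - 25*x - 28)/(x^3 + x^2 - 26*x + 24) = (x^2 + 8*x + 7)/(x^2 + 5*x - 6)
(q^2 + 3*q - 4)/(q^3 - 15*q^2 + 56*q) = (q^2 + 3*q - 4)/(q*(q^2 - 15*q + 56))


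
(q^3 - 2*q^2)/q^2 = q - 2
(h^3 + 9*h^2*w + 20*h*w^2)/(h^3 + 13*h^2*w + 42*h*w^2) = (h^2 + 9*h*w + 20*w^2)/(h^2 + 13*h*w + 42*w^2)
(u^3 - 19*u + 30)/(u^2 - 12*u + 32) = (u^3 - 19*u + 30)/(u^2 - 12*u + 32)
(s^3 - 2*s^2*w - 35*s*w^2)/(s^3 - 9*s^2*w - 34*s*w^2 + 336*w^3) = s*(s + 5*w)/(s^2 - 2*s*w - 48*w^2)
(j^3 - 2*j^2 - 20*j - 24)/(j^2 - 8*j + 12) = (j^2 + 4*j + 4)/(j - 2)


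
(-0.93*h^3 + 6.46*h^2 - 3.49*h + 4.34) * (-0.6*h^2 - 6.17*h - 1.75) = 0.558*h^5 + 1.8621*h^4 - 36.1367*h^3 + 7.6243*h^2 - 20.6703*h - 7.595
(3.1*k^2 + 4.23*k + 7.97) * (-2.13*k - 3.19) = -6.603*k^3 - 18.8989*k^2 - 30.4698*k - 25.4243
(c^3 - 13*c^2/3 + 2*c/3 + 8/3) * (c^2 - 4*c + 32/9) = c^5 - 25*c^4/3 + 194*c^3/9 - 416*c^2/27 - 224*c/27 + 256/27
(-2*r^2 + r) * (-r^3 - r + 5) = 2*r^5 - r^4 + 2*r^3 - 11*r^2 + 5*r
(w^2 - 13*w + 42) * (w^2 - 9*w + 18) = w^4 - 22*w^3 + 177*w^2 - 612*w + 756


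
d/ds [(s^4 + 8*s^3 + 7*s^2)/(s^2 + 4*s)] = 2*(s^3 + 10*s^2 + 32*s + 14)/(s^2 + 8*s + 16)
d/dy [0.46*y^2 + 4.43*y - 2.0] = 0.92*y + 4.43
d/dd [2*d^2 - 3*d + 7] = 4*d - 3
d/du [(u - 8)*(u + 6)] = 2*u - 2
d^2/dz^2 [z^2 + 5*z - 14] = 2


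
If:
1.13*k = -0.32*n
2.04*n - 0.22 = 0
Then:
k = -0.03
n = 0.11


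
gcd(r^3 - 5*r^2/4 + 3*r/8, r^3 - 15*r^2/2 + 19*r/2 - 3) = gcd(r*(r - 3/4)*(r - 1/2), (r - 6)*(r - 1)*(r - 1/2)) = r - 1/2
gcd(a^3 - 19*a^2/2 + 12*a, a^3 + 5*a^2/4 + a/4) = a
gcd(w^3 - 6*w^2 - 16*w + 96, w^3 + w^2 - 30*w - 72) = w^2 - 2*w - 24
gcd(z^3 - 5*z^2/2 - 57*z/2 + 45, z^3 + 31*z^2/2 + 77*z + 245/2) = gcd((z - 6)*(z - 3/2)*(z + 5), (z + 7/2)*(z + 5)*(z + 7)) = z + 5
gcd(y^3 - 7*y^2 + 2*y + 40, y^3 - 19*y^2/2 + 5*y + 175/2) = y - 5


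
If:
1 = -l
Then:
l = -1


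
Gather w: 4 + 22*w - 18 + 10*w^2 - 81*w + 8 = 10*w^2 - 59*w - 6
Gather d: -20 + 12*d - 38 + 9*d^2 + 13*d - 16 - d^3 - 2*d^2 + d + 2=-d^3 + 7*d^2 + 26*d - 72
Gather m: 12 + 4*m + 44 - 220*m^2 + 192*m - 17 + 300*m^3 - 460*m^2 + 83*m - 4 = 300*m^3 - 680*m^2 + 279*m + 35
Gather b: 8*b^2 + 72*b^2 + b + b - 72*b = 80*b^2 - 70*b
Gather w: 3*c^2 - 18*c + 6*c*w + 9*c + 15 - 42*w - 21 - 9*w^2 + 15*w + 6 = 3*c^2 - 9*c - 9*w^2 + w*(6*c - 27)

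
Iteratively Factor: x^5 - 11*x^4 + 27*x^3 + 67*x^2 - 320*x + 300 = (x + 3)*(x^4 - 14*x^3 + 69*x^2 - 140*x + 100) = (x - 5)*(x + 3)*(x^3 - 9*x^2 + 24*x - 20) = (x - 5)*(x - 2)*(x + 3)*(x^2 - 7*x + 10) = (x - 5)^2*(x - 2)*(x + 3)*(x - 2)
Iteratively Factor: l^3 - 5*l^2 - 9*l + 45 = (l - 3)*(l^2 - 2*l - 15) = (l - 5)*(l - 3)*(l + 3)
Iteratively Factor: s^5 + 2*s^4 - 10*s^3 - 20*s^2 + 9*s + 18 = (s + 2)*(s^4 - 10*s^2 + 9) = (s - 3)*(s + 2)*(s^3 + 3*s^2 - s - 3) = (s - 3)*(s - 1)*(s + 2)*(s^2 + 4*s + 3) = (s - 3)*(s - 1)*(s + 2)*(s + 3)*(s + 1)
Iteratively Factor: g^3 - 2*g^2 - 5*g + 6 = (g - 3)*(g^2 + g - 2) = (g - 3)*(g - 1)*(g + 2)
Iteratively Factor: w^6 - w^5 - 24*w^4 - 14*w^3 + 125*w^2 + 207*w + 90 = (w + 1)*(w^5 - 2*w^4 - 22*w^3 + 8*w^2 + 117*w + 90) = (w + 1)*(w + 3)*(w^4 - 5*w^3 - 7*w^2 + 29*w + 30) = (w + 1)*(w + 2)*(w + 3)*(w^3 - 7*w^2 + 7*w + 15) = (w + 1)^2*(w + 2)*(w + 3)*(w^2 - 8*w + 15) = (w - 5)*(w + 1)^2*(w + 2)*(w + 3)*(w - 3)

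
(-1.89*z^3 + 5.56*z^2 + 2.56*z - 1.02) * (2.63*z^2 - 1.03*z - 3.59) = -4.9707*z^5 + 16.5695*z^4 + 7.7911*z^3 - 25.2798*z^2 - 8.1398*z + 3.6618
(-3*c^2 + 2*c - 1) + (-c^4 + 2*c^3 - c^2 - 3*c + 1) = -c^4 + 2*c^3 - 4*c^2 - c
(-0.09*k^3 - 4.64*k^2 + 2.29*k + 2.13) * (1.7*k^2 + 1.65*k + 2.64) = -0.153*k^5 - 8.0365*k^4 - 4.0006*k^3 - 4.8501*k^2 + 9.5601*k + 5.6232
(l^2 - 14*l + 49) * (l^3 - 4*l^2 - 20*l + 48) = l^5 - 18*l^4 + 85*l^3 + 132*l^2 - 1652*l + 2352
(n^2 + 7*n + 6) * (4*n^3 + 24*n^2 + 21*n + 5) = 4*n^5 + 52*n^4 + 213*n^3 + 296*n^2 + 161*n + 30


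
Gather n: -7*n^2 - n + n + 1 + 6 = 7 - 7*n^2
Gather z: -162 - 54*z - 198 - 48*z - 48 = -102*z - 408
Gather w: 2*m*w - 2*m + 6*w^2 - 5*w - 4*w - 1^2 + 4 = -2*m + 6*w^2 + w*(2*m - 9) + 3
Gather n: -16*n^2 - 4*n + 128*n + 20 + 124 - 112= -16*n^2 + 124*n + 32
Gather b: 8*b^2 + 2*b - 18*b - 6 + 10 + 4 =8*b^2 - 16*b + 8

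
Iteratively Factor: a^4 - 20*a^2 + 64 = (a - 2)*(a^3 + 2*a^2 - 16*a - 32) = (a - 2)*(a + 4)*(a^2 - 2*a - 8) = (a - 4)*(a - 2)*(a + 4)*(a + 2)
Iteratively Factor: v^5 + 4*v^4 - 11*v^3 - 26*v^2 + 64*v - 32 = (v - 1)*(v^4 + 5*v^3 - 6*v^2 - 32*v + 32) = (v - 2)*(v - 1)*(v^3 + 7*v^2 + 8*v - 16) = (v - 2)*(v - 1)*(v + 4)*(v^2 + 3*v - 4) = (v - 2)*(v - 1)^2*(v + 4)*(v + 4)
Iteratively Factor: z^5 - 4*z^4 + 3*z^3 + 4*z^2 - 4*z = (z - 1)*(z^4 - 3*z^3 + 4*z) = (z - 2)*(z - 1)*(z^3 - z^2 - 2*z) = (z - 2)*(z - 1)*(z + 1)*(z^2 - 2*z) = (z - 2)^2*(z - 1)*(z + 1)*(z)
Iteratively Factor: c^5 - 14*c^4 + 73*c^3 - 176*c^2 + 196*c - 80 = (c - 1)*(c^4 - 13*c^3 + 60*c^2 - 116*c + 80) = (c - 2)*(c - 1)*(c^3 - 11*c^2 + 38*c - 40) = (c - 2)^2*(c - 1)*(c^2 - 9*c + 20) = (c - 5)*(c - 2)^2*(c - 1)*(c - 4)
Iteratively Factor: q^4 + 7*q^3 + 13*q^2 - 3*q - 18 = (q + 3)*(q^3 + 4*q^2 + q - 6) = (q + 2)*(q + 3)*(q^2 + 2*q - 3) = (q + 2)*(q + 3)^2*(q - 1)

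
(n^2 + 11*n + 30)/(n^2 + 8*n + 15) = (n + 6)/(n + 3)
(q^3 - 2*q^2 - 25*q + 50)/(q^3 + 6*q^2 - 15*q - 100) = (q^2 - 7*q + 10)/(q^2 + q - 20)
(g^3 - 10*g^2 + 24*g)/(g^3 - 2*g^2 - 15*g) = (-g^2 + 10*g - 24)/(-g^2 + 2*g + 15)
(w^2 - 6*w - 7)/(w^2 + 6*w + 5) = (w - 7)/(w + 5)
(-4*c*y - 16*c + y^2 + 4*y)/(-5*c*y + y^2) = (4*c*y + 16*c - y^2 - 4*y)/(y*(5*c - y))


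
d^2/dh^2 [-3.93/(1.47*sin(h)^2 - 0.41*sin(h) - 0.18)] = (-33.969348*sin(h)^4 + 7.105833*sin(h)^3 + 46.133877*sin(h)^2 - 13.921632*sin(h) + 3.401022)/(-1.47*sin(h)^2 + 0.41*sin(h) + 0.18)^3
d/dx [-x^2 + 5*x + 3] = 5 - 2*x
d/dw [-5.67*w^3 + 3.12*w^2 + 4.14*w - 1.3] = -17.01*w^2 + 6.24*w + 4.14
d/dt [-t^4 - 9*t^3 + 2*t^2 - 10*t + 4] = -4*t^3 - 27*t^2 + 4*t - 10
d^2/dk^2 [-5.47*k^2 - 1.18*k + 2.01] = -10.9400000000000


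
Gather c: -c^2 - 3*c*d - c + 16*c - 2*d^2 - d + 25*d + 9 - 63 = -c^2 + c*(15 - 3*d) - 2*d^2 + 24*d - 54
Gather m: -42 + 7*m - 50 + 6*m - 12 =13*m - 104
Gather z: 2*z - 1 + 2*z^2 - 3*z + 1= 2*z^2 - z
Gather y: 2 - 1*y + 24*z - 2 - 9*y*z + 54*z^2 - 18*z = y*(-9*z - 1) + 54*z^2 + 6*z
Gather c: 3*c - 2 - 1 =3*c - 3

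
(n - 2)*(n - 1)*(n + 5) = n^3 + 2*n^2 - 13*n + 10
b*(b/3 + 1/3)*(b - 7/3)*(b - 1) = b^4/3 - 7*b^3/9 - b^2/3 + 7*b/9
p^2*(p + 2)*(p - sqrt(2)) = p^4 - sqrt(2)*p^3 + 2*p^3 - 2*sqrt(2)*p^2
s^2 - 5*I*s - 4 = (s - 4*I)*(s - I)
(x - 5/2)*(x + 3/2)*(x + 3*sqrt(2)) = x^3 - x^2 + 3*sqrt(2)*x^2 - 3*sqrt(2)*x - 15*x/4 - 45*sqrt(2)/4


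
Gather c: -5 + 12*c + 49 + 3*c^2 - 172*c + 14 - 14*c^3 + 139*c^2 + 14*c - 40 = -14*c^3 + 142*c^2 - 146*c + 18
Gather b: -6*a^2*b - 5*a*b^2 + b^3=-6*a^2*b - 5*a*b^2 + b^3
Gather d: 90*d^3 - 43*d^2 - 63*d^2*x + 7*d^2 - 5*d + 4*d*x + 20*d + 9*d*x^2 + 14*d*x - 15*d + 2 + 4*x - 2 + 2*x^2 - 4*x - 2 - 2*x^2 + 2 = 90*d^3 + d^2*(-63*x - 36) + d*(9*x^2 + 18*x)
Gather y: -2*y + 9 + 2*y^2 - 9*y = 2*y^2 - 11*y + 9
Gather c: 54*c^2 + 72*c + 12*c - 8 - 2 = 54*c^2 + 84*c - 10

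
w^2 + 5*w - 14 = (w - 2)*(w + 7)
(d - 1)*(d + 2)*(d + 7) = d^3 + 8*d^2 + 5*d - 14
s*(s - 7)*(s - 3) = s^3 - 10*s^2 + 21*s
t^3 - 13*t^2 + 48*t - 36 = (t - 6)^2*(t - 1)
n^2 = n^2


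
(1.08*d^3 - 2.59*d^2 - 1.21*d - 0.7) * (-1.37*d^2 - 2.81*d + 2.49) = -1.4796*d^5 + 0.5135*d^4 + 11.6248*d^3 - 2.09*d^2 - 1.0459*d - 1.743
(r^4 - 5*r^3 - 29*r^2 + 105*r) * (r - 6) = r^5 - 11*r^4 + r^3 + 279*r^2 - 630*r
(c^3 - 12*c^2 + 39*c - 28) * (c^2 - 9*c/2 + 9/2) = c^5 - 33*c^4/2 + 195*c^3/2 - 515*c^2/2 + 603*c/2 - 126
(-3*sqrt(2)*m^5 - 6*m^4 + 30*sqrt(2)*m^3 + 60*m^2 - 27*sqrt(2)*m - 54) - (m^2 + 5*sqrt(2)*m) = -3*sqrt(2)*m^5 - 6*m^4 + 30*sqrt(2)*m^3 + 59*m^2 - 32*sqrt(2)*m - 54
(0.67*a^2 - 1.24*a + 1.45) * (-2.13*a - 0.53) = -1.4271*a^3 + 2.2861*a^2 - 2.4313*a - 0.7685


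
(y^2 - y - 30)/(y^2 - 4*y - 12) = (y + 5)/(y + 2)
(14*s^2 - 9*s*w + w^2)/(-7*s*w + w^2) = (-2*s + w)/w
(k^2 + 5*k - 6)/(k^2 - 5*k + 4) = (k + 6)/(k - 4)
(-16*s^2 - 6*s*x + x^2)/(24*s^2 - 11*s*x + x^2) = (2*s + x)/(-3*s + x)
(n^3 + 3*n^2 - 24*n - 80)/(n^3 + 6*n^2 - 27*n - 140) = (n + 4)/(n + 7)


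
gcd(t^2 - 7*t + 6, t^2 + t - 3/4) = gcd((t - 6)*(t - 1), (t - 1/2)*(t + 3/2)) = 1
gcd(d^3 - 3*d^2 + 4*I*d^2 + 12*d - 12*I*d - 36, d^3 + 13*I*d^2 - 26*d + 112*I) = d - 2*I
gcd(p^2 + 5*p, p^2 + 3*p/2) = p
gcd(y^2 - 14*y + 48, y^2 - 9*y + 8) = y - 8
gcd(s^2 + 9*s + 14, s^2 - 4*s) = 1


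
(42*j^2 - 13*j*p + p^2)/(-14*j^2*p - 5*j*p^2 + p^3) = (-6*j + p)/(p*(2*j + p))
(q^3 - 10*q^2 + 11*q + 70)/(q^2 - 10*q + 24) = (q^3 - 10*q^2 + 11*q + 70)/(q^2 - 10*q + 24)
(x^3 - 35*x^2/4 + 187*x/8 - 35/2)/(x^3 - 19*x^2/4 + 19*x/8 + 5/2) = (2*x - 7)/(2*x + 1)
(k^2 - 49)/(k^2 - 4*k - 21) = (k + 7)/(k + 3)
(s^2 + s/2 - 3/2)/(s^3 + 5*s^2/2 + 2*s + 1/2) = (2*s^2 + s - 3)/(2*s^3 + 5*s^2 + 4*s + 1)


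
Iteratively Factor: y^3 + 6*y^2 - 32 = (y + 4)*(y^2 + 2*y - 8) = (y - 2)*(y + 4)*(y + 4)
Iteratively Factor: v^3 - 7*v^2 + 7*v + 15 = (v - 5)*(v^2 - 2*v - 3) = (v - 5)*(v + 1)*(v - 3)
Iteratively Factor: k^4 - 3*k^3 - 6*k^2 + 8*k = (k - 1)*(k^3 - 2*k^2 - 8*k) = (k - 4)*(k - 1)*(k^2 + 2*k) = (k - 4)*(k - 1)*(k + 2)*(k)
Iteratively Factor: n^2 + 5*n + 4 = (n + 1)*(n + 4)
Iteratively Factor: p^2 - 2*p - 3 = (p + 1)*(p - 3)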